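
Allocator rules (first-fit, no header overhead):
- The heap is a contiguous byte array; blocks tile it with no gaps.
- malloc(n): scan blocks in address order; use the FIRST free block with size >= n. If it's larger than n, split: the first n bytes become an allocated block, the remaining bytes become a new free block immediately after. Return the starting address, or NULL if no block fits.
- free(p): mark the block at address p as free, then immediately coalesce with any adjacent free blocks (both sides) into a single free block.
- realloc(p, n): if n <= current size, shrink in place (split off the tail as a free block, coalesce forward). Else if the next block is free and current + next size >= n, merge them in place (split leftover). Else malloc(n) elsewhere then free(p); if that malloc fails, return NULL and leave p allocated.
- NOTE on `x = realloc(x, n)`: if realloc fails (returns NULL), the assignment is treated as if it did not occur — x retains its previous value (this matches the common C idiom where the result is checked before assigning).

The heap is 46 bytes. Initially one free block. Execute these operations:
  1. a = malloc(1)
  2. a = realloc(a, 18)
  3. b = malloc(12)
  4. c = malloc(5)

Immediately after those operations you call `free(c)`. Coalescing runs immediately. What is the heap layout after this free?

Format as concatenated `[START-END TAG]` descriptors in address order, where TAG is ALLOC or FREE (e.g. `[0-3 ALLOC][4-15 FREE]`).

Answer: [0-17 ALLOC][18-29 ALLOC][30-45 FREE]

Derivation:
Op 1: a = malloc(1) -> a = 0; heap: [0-0 ALLOC][1-45 FREE]
Op 2: a = realloc(a, 18) -> a = 0; heap: [0-17 ALLOC][18-45 FREE]
Op 3: b = malloc(12) -> b = 18; heap: [0-17 ALLOC][18-29 ALLOC][30-45 FREE]
Op 4: c = malloc(5) -> c = 30; heap: [0-17 ALLOC][18-29 ALLOC][30-34 ALLOC][35-45 FREE]
free(c): c = 30 -> block [30-34 ALLOC]; mark free, coalesce with adjacent free neighbors -> [0-17 ALLOC][18-29 ALLOC][30-45 FREE]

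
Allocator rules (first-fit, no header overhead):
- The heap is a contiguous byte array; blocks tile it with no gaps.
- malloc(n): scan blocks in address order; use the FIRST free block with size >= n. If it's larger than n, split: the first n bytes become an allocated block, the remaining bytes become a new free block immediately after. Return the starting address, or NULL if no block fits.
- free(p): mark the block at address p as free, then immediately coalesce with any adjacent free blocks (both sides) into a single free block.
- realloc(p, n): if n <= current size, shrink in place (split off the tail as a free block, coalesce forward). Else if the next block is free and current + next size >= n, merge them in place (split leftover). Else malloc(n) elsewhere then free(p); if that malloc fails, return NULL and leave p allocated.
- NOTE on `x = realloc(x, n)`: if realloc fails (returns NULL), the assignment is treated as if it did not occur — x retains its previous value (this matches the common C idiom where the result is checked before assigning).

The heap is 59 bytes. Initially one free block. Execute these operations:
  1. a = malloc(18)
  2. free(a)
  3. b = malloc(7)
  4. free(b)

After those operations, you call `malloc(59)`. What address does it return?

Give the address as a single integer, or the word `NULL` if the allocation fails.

Op 1: a = malloc(18) -> a = 0; heap: [0-17 ALLOC][18-58 FREE]
Op 2: free(a) -> (freed a); heap: [0-58 FREE]
Op 3: b = malloc(7) -> b = 0; heap: [0-6 ALLOC][7-58 FREE]
Op 4: free(b) -> (freed b); heap: [0-58 FREE]
malloc(59): first-fit scan over [0-58 FREE] -> 0

Answer: 0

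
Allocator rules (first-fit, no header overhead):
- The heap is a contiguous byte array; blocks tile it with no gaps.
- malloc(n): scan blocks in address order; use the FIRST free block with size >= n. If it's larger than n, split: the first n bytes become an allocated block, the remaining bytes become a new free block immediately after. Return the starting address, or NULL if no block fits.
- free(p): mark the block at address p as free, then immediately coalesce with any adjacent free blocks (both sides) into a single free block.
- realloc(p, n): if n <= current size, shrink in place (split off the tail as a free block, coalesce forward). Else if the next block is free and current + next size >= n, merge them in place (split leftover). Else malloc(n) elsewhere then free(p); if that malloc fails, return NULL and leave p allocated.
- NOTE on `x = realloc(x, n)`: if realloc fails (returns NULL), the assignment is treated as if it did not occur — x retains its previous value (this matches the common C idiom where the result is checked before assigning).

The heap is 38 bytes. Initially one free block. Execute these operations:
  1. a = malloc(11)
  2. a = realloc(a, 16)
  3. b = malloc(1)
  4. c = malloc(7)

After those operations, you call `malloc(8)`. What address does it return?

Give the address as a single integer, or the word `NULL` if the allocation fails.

Op 1: a = malloc(11) -> a = 0; heap: [0-10 ALLOC][11-37 FREE]
Op 2: a = realloc(a, 16) -> a = 0; heap: [0-15 ALLOC][16-37 FREE]
Op 3: b = malloc(1) -> b = 16; heap: [0-15 ALLOC][16-16 ALLOC][17-37 FREE]
Op 4: c = malloc(7) -> c = 17; heap: [0-15 ALLOC][16-16 ALLOC][17-23 ALLOC][24-37 FREE]
malloc(8): first-fit scan over [0-15 ALLOC][16-16 ALLOC][17-23 ALLOC][24-37 FREE] -> 24

Answer: 24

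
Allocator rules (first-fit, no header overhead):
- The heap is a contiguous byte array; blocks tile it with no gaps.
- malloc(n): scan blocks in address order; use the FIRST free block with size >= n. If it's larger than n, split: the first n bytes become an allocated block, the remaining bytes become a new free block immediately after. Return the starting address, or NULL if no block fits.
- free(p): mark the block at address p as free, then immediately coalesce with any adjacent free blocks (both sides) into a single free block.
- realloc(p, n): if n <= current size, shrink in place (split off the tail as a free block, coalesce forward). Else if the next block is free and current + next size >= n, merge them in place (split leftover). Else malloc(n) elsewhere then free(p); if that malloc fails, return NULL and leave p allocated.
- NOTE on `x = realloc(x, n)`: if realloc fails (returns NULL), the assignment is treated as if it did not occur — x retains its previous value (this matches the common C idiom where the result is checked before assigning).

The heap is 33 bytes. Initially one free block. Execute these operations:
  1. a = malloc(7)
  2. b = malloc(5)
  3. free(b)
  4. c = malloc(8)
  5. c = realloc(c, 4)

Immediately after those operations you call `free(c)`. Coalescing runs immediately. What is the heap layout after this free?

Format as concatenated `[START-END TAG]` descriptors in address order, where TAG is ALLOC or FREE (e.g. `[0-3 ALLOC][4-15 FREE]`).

Answer: [0-6 ALLOC][7-32 FREE]

Derivation:
Op 1: a = malloc(7) -> a = 0; heap: [0-6 ALLOC][7-32 FREE]
Op 2: b = malloc(5) -> b = 7; heap: [0-6 ALLOC][7-11 ALLOC][12-32 FREE]
Op 3: free(b) -> (freed b); heap: [0-6 ALLOC][7-32 FREE]
Op 4: c = malloc(8) -> c = 7; heap: [0-6 ALLOC][7-14 ALLOC][15-32 FREE]
Op 5: c = realloc(c, 4) -> c = 7; heap: [0-6 ALLOC][7-10 ALLOC][11-32 FREE]
free(c): c = 7 -> block [7-10 ALLOC]; mark free, coalesce with adjacent free neighbors -> [0-6 ALLOC][7-32 FREE]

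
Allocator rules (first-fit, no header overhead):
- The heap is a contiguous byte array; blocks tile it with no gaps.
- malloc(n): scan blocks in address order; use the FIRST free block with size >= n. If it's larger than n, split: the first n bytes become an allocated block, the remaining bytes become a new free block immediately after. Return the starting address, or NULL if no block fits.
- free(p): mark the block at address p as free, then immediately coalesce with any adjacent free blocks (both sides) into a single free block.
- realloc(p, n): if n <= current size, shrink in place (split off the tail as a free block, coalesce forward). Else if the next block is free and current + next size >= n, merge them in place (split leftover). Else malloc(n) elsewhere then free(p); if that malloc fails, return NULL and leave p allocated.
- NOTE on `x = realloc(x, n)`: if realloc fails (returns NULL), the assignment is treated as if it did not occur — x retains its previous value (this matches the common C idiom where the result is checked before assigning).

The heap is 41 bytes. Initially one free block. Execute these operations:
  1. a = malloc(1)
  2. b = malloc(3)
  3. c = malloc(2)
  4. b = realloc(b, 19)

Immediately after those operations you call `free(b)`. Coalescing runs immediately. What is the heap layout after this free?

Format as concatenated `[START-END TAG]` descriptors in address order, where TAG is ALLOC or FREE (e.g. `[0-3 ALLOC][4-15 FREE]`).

Answer: [0-0 ALLOC][1-3 FREE][4-5 ALLOC][6-40 FREE]

Derivation:
Op 1: a = malloc(1) -> a = 0; heap: [0-0 ALLOC][1-40 FREE]
Op 2: b = malloc(3) -> b = 1; heap: [0-0 ALLOC][1-3 ALLOC][4-40 FREE]
Op 3: c = malloc(2) -> c = 4; heap: [0-0 ALLOC][1-3 ALLOC][4-5 ALLOC][6-40 FREE]
Op 4: b = realloc(b, 19) -> b = 6; heap: [0-0 ALLOC][1-3 FREE][4-5 ALLOC][6-24 ALLOC][25-40 FREE]
free(b): b = 6 -> block [6-24 ALLOC]; mark free, coalesce with adjacent free neighbors -> [0-0 ALLOC][1-3 FREE][4-5 ALLOC][6-40 FREE]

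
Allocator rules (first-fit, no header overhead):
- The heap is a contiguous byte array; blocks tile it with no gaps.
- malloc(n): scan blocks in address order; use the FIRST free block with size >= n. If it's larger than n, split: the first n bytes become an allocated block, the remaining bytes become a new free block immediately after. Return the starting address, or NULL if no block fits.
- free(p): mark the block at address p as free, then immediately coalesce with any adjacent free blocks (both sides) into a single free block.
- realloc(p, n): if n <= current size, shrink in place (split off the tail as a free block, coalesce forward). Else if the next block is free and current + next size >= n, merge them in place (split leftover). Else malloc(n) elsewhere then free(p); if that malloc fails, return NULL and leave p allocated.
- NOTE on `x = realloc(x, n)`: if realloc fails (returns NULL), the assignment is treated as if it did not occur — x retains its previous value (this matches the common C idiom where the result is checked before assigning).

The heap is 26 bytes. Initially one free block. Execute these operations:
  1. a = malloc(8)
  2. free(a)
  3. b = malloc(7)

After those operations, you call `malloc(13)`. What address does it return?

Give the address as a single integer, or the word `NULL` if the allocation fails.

Op 1: a = malloc(8) -> a = 0; heap: [0-7 ALLOC][8-25 FREE]
Op 2: free(a) -> (freed a); heap: [0-25 FREE]
Op 3: b = malloc(7) -> b = 0; heap: [0-6 ALLOC][7-25 FREE]
malloc(13): first-fit scan over [0-6 ALLOC][7-25 FREE] -> 7

Answer: 7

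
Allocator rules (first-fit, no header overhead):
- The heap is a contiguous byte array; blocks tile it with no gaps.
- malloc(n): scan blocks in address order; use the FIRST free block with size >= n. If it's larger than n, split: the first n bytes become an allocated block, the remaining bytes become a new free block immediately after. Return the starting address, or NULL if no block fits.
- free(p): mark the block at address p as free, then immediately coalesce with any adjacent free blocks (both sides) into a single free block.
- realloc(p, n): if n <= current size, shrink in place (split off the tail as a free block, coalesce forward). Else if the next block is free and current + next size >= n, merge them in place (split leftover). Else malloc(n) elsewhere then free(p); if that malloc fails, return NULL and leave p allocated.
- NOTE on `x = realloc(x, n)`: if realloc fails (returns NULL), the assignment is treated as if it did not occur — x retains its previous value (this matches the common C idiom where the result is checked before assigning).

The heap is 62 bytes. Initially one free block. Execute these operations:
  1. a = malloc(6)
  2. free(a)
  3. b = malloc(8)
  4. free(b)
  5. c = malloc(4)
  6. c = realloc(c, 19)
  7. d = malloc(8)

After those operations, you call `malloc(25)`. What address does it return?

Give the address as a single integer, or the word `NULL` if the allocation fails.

Answer: 27

Derivation:
Op 1: a = malloc(6) -> a = 0; heap: [0-5 ALLOC][6-61 FREE]
Op 2: free(a) -> (freed a); heap: [0-61 FREE]
Op 3: b = malloc(8) -> b = 0; heap: [0-7 ALLOC][8-61 FREE]
Op 4: free(b) -> (freed b); heap: [0-61 FREE]
Op 5: c = malloc(4) -> c = 0; heap: [0-3 ALLOC][4-61 FREE]
Op 6: c = realloc(c, 19) -> c = 0; heap: [0-18 ALLOC][19-61 FREE]
Op 7: d = malloc(8) -> d = 19; heap: [0-18 ALLOC][19-26 ALLOC][27-61 FREE]
malloc(25): first-fit scan over [0-18 ALLOC][19-26 ALLOC][27-61 FREE] -> 27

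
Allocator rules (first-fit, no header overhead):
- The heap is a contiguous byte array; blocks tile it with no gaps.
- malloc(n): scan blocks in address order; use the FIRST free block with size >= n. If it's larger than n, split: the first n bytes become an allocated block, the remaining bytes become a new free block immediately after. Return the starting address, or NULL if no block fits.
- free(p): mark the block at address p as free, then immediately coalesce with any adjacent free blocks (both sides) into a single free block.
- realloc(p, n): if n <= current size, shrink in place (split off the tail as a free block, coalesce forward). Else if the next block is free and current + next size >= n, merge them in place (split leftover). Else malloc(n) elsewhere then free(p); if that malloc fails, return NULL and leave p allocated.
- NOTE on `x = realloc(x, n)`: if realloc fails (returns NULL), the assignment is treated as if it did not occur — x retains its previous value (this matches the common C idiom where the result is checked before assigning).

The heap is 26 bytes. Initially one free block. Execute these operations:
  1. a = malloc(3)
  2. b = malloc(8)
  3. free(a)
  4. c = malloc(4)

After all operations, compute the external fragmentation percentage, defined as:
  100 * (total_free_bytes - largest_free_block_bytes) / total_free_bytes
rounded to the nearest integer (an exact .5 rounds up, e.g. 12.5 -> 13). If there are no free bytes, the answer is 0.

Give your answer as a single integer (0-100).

Op 1: a = malloc(3) -> a = 0; heap: [0-2 ALLOC][3-25 FREE]
Op 2: b = malloc(8) -> b = 3; heap: [0-2 ALLOC][3-10 ALLOC][11-25 FREE]
Op 3: free(a) -> (freed a); heap: [0-2 FREE][3-10 ALLOC][11-25 FREE]
Op 4: c = malloc(4) -> c = 11; heap: [0-2 FREE][3-10 ALLOC][11-14 ALLOC][15-25 FREE]
Free blocks: [3 11] total_free=14 largest=11 -> 100*(14-11)/14 = 300/14 ≈ 21.429 -> rounds to 21

Answer: 21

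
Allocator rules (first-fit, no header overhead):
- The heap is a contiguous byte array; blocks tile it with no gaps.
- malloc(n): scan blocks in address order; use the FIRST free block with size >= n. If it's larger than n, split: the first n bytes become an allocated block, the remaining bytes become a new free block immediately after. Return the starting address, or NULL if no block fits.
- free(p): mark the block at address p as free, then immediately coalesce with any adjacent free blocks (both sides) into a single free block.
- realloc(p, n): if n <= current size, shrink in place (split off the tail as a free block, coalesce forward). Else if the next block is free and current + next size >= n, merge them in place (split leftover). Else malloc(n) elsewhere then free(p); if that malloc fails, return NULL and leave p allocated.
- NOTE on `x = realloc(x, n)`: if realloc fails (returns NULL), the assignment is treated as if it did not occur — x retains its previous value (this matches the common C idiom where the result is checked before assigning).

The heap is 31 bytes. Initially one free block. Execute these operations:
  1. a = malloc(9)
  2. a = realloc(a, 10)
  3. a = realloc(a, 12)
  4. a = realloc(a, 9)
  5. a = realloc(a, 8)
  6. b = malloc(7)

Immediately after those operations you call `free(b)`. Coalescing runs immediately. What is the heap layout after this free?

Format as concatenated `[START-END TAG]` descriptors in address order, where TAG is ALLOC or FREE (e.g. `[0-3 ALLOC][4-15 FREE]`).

Answer: [0-7 ALLOC][8-30 FREE]

Derivation:
Op 1: a = malloc(9) -> a = 0; heap: [0-8 ALLOC][9-30 FREE]
Op 2: a = realloc(a, 10) -> a = 0; heap: [0-9 ALLOC][10-30 FREE]
Op 3: a = realloc(a, 12) -> a = 0; heap: [0-11 ALLOC][12-30 FREE]
Op 4: a = realloc(a, 9) -> a = 0; heap: [0-8 ALLOC][9-30 FREE]
Op 5: a = realloc(a, 8) -> a = 0; heap: [0-7 ALLOC][8-30 FREE]
Op 6: b = malloc(7) -> b = 8; heap: [0-7 ALLOC][8-14 ALLOC][15-30 FREE]
free(b): b = 8 -> block [8-14 ALLOC]; mark free, coalesce with adjacent free neighbors -> [0-7 ALLOC][8-30 FREE]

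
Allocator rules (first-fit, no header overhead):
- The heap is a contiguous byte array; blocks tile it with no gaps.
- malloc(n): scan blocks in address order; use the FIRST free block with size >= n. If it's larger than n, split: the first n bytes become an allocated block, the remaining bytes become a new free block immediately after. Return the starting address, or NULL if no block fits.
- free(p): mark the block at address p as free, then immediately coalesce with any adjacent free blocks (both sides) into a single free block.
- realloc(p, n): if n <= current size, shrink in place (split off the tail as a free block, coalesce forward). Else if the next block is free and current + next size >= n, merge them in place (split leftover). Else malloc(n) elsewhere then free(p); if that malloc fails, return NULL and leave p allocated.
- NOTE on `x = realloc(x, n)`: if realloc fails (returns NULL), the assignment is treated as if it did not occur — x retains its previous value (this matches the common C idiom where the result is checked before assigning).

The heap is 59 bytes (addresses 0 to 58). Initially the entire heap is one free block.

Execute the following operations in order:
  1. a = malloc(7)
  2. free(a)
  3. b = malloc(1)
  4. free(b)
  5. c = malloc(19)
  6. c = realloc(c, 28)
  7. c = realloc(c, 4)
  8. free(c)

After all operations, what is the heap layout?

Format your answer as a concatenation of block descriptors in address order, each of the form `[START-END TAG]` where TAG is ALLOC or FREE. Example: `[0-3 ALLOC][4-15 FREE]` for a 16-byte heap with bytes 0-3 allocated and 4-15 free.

Answer: [0-58 FREE]

Derivation:
Op 1: a = malloc(7) -> a = 0; heap: [0-6 ALLOC][7-58 FREE]
Op 2: free(a) -> (freed a); heap: [0-58 FREE]
Op 3: b = malloc(1) -> b = 0; heap: [0-0 ALLOC][1-58 FREE]
Op 4: free(b) -> (freed b); heap: [0-58 FREE]
Op 5: c = malloc(19) -> c = 0; heap: [0-18 ALLOC][19-58 FREE]
Op 6: c = realloc(c, 28) -> c = 0; heap: [0-27 ALLOC][28-58 FREE]
Op 7: c = realloc(c, 4) -> c = 0; heap: [0-3 ALLOC][4-58 FREE]
Op 8: free(c) -> (freed c); heap: [0-58 FREE]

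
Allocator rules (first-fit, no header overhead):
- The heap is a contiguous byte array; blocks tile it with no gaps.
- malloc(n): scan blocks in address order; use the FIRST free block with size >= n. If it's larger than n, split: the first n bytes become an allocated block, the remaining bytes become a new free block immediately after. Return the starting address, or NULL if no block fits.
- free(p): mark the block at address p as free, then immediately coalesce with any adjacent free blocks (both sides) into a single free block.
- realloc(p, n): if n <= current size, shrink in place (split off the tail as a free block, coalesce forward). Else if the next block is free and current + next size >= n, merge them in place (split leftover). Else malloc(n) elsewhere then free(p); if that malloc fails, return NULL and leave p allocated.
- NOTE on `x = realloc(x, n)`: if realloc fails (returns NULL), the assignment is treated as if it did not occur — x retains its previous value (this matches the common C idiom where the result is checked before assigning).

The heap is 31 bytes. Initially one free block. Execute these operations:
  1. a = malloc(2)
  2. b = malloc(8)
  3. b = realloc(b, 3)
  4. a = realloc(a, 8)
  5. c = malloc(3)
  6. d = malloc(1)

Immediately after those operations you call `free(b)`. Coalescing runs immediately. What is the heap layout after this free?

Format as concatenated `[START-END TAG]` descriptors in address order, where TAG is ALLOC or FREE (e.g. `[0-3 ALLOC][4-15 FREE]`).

Answer: [0-0 ALLOC][1-4 FREE][5-12 ALLOC][13-15 ALLOC][16-30 FREE]

Derivation:
Op 1: a = malloc(2) -> a = 0; heap: [0-1 ALLOC][2-30 FREE]
Op 2: b = malloc(8) -> b = 2; heap: [0-1 ALLOC][2-9 ALLOC][10-30 FREE]
Op 3: b = realloc(b, 3) -> b = 2; heap: [0-1 ALLOC][2-4 ALLOC][5-30 FREE]
Op 4: a = realloc(a, 8) -> a = 5; heap: [0-1 FREE][2-4 ALLOC][5-12 ALLOC][13-30 FREE]
Op 5: c = malloc(3) -> c = 13; heap: [0-1 FREE][2-4 ALLOC][5-12 ALLOC][13-15 ALLOC][16-30 FREE]
Op 6: d = malloc(1) -> d = 0; heap: [0-0 ALLOC][1-1 FREE][2-4 ALLOC][5-12 ALLOC][13-15 ALLOC][16-30 FREE]
free(b): b = 2 -> block [2-4 ALLOC]; mark free, coalesce with adjacent free neighbors -> [0-0 ALLOC][1-4 FREE][5-12 ALLOC][13-15 ALLOC][16-30 FREE]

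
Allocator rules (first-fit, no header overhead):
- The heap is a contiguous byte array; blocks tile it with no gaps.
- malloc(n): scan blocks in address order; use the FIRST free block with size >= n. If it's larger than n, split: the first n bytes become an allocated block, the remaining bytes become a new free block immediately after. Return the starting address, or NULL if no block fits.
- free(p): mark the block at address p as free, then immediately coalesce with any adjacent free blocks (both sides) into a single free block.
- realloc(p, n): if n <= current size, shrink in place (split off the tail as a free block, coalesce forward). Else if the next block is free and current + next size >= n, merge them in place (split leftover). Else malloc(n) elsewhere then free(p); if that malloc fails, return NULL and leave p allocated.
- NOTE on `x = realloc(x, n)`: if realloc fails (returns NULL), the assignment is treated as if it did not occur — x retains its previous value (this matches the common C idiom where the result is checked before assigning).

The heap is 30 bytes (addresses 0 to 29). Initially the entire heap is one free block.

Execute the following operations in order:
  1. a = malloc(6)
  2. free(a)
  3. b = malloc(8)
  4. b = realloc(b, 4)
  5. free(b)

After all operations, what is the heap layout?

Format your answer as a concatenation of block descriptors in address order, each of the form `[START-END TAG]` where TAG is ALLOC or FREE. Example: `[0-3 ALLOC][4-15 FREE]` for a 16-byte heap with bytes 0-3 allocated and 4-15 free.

Op 1: a = malloc(6) -> a = 0; heap: [0-5 ALLOC][6-29 FREE]
Op 2: free(a) -> (freed a); heap: [0-29 FREE]
Op 3: b = malloc(8) -> b = 0; heap: [0-7 ALLOC][8-29 FREE]
Op 4: b = realloc(b, 4) -> b = 0; heap: [0-3 ALLOC][4-29 FREE]
Op 5: free(b) -> (freed b); heap: [0-29 FREE]

Answer: [0-29 FREE]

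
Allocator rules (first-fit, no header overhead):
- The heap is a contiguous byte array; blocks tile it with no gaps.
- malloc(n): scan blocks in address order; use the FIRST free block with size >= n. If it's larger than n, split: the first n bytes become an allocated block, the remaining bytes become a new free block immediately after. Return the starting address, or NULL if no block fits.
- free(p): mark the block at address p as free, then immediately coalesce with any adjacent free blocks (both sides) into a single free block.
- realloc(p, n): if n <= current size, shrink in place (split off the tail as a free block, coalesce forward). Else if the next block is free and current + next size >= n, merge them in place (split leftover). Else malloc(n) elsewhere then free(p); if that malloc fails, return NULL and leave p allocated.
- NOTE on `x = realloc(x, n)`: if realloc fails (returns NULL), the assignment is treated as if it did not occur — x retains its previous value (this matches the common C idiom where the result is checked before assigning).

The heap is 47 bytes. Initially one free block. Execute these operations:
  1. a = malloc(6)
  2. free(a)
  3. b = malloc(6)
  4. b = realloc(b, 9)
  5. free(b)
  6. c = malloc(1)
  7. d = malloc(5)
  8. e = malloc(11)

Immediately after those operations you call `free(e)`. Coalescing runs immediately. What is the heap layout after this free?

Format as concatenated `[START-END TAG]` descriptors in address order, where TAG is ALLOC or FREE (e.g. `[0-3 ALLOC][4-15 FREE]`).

Op 1: a = malloc(6) -> a = 0; heap: [0-5 ALLOC][6-46 FREE]
Op 2: free(a) -> (freed a); heap: [0-46 FREE]
Op 3: b = malloc(6) -> b = 0; heap: [0-5 ALLOC][6-46 FREE]
Op 4: b = realloc(b, 9) -> b = 0; heap: [0-8 ALLOC][9-46 FREE]
Op 5: free(b) -> (freed b); heap: [0-46 FREE]
Op 6: c = malloc(1) -> c = 0; heap: [0-0 ALLOC][1-46 FREE]
Op 7: d = malloc(5) -> d = 1; heap: [0-0 ALLOC][1-5 ALLOC][6-46 FREE]
Op 8: e = malloc(11) -> e = 6; heap: [0-0 ALLOC][1-5 ALLOC][6-16 ALLOC][17-46 FREE]
free(e): e = 6 -> block [6-16 ALLOC]; mark free, coalesce with adjacent free neighbors -> [0-0 ALLOC][1-5 ALLOC][6-46 FREE]

Answer: [0-0 ALLOC][1-5 ALLOC][6-46 FREE]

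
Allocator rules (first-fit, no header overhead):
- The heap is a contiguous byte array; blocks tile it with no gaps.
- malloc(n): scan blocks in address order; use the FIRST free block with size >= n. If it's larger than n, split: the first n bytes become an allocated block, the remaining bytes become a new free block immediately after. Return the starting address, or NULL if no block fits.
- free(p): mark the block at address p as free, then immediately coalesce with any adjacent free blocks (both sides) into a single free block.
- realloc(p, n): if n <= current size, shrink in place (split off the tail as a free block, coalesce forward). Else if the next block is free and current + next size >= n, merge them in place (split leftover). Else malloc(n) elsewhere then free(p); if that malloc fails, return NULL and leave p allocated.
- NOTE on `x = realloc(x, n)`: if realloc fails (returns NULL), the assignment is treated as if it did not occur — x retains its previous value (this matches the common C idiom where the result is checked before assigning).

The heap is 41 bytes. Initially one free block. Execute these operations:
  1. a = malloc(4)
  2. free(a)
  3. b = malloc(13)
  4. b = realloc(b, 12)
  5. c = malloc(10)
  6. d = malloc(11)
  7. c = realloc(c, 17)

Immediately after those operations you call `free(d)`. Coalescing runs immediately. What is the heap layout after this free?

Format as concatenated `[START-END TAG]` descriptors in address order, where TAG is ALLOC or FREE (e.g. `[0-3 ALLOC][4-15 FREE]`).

Op 1: a = malloc(4) -> a = 0; heap: [0-3 ALLOC][4-40 FREE]
Op 2: free(a) -> (freed a); heap: [0-40 FREE]
Op 3: b = malloc(13) -> b = 0; heap: [0-12 ALLOC][13-40 FREE]
Op 4: b = realloc(b, 12) -> b = 0; heap: [0-11 ALLOC][12-40 FREE]
Op 5: c = malloc(10) -> c = 12; heap: [0-11 ALLOC][12-21 ALLOC][22-40 FREE]
Op 6: d = malloc(11) -> d = 22; heap: [0-11 ALLOC][12-21 ALLOC][22-32 ALLOC][33-40 FREE]
Op 7: c = realloc(c, 17) -> NULL (c unchanged); heap: [0-11 ALLOC][12-21 ALLOC][22-32 ALLOC][33-40 FREE]
free(d): d = 22 -> block [22-32 ALLOC]; mark free, coalesce with adjacent free neighbors -> [0-11 ALLOC][12-21 ALLOC][22-40 FREE]

Answer: [0-11 ALLOC][12-21 ALLOC][22-40 FREE]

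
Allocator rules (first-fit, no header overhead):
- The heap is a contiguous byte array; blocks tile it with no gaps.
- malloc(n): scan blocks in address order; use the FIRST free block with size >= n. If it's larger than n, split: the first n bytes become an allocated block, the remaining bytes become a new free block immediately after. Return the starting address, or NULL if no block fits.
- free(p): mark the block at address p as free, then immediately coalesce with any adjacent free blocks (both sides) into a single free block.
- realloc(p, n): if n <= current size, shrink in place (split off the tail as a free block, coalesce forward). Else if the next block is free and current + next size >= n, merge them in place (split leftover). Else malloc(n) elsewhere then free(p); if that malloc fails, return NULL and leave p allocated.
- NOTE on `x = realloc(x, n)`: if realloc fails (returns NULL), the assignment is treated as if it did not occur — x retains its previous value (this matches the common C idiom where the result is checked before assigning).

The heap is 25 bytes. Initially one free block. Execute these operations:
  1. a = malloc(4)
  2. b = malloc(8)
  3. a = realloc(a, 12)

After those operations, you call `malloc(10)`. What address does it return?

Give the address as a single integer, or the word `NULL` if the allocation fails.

Op 1: a = malloc(4) -> a = 0; heap: [0-3 ALLOC][4-24 FREE]
Op 2: b = malloc(8) -> b = 4; heap: [0-3 ALLOC][4-11 ALLOC][12-24 FREE]
Op 3: a = realloc(a, 12) -> a = 12; heap: [0-3 FREE][4-11 ALLOC][12-23 ALLOC][24-24 FREE]
malloc(10): first-fit scan over [0-3 FREE][4-11 ALLOC][12-23 ALLOC][24-24 FREE] -> NULL

Answer: NULL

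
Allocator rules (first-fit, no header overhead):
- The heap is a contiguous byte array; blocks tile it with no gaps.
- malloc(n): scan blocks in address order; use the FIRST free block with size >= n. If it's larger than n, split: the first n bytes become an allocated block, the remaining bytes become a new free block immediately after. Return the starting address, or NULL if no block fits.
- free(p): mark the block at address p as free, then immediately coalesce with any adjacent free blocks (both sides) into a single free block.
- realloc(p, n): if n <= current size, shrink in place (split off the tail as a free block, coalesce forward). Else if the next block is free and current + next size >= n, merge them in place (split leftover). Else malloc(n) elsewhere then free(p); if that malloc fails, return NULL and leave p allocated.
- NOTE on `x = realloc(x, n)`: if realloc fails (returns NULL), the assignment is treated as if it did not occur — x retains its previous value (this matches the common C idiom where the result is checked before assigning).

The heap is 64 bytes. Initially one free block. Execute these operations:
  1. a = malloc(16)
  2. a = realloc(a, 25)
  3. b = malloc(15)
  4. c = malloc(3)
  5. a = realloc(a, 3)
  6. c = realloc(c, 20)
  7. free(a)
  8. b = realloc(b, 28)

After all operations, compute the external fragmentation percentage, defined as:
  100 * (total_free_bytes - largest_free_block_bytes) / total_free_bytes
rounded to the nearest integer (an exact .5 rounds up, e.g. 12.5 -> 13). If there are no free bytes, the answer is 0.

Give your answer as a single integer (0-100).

Answer: 14

Derivation:
Op 1: a = malloc(16) -> a = 0; heap: [0-15 ALLOC][16-63 FREE]
Op 2: a = realloc(a, 25) -> a = 0; heap: [0-24 ALLOC][25-63 FREE]
Op 3: b = malloc(15) -> b = 25; heap: [0-24 ALLOC][25-39 ALLOC][40-63 FREE]
Op 4: c = malloc(3) -> c = 40; heap: [0-24 ALLOC][25-39 ALLOC][40-42 ALLOC][43-63 FREE]
Op 5: a = realloc(a, 3) -> a = 0; heap: [0-2 ALLOC][3-24 FREE][25-39 ALLOC][40-42 ALLOC][43-63 FREE]
Op 6: c = realloc(c, 20) -> c = 40; heap: [0-2 ALLOC][3-24 FREE][25-39 ALLOC][40-59 ALLOC][60-63 FREE]
Op 7: free(a) -> (freed a); heap: [0-24 FREE][25-39 ALLOC][40-59 ALLOC][60-63 FREE]
Op 8: b = realloc(b, 28) -> NULL (b unchanged); heap: [0-24 FREE][25-39 ALLOC][40-59 ALLOC][60-63 FREE]
Free blocks: [25 4] total_free=29 largest=25 -> 100*(29-25)/29 = 400/29 ≈ 13.793 -> rounds to 14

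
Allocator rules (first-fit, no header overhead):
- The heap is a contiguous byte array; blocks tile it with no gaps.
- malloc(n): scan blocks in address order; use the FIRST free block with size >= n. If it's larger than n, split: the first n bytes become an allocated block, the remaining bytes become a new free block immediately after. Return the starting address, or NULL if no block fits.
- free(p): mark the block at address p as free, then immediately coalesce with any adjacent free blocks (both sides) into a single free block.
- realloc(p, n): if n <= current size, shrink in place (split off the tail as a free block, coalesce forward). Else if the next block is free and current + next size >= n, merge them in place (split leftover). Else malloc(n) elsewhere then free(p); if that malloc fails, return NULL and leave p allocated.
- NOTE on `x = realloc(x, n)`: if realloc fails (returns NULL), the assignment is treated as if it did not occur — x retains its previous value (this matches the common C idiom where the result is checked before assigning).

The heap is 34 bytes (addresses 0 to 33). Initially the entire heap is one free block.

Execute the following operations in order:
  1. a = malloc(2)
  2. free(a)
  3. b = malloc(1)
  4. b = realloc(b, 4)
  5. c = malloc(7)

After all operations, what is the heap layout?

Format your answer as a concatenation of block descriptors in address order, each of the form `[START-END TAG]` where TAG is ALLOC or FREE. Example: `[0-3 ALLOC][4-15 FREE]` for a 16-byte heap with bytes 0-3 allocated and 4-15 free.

Op 1: a = malloc(2) -> a = 0; heap: [0-1 ALLOC][2-33 FREE]
Op 2: free(a) -> (freed a); heap: [0-33 FREE]
Op 3: b = malloc(1) -> b = 0; heap: [0-0 ALLOC][1-33 FREE]
Op 4: b = realloc(b, 4) -> b = 0; heap: [0-3 ALLOC][4-33 FREE]
Op 5: c = malloc(7) -> c = 4; heap: [0-3 ALLOC][4-10 ALLOC][11-33 FREE]

Answer: [0-3 ALLOC][4-10 ALLOC][11-33 FREE]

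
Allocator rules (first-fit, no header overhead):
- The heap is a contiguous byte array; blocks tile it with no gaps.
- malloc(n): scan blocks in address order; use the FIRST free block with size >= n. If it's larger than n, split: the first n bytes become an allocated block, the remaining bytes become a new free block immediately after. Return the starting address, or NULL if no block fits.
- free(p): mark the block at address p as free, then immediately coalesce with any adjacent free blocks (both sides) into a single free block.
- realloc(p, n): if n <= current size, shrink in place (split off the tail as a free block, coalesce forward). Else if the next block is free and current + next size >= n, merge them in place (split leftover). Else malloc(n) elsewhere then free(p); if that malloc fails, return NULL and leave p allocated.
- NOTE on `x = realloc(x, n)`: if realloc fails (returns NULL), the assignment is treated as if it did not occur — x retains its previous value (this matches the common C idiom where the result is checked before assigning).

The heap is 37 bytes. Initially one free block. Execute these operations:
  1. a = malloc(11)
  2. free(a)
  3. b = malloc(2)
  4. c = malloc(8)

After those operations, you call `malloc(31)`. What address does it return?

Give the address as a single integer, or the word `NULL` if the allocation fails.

Op 1: a = malloc(11) -> a = 0; heap: [0-10 ALLOC][11-36 FREE]
Op 2: free(a) -> (freed a); heap: [0-36 FREE]
Op 3: b = malloc(2) -> b = 0; heap: [0-1 ALLOC][2-36 FREE]
Op 4: c = malloc(8) -> c = 2; heap: [0-1 ALLOC][2-9 ALLOC][10-36 FREE]
malloc(31): first-fit scan over [0-1 ALLOC][2-9 ALLOC][10-36 FREE] -> NULL

Answer: NULL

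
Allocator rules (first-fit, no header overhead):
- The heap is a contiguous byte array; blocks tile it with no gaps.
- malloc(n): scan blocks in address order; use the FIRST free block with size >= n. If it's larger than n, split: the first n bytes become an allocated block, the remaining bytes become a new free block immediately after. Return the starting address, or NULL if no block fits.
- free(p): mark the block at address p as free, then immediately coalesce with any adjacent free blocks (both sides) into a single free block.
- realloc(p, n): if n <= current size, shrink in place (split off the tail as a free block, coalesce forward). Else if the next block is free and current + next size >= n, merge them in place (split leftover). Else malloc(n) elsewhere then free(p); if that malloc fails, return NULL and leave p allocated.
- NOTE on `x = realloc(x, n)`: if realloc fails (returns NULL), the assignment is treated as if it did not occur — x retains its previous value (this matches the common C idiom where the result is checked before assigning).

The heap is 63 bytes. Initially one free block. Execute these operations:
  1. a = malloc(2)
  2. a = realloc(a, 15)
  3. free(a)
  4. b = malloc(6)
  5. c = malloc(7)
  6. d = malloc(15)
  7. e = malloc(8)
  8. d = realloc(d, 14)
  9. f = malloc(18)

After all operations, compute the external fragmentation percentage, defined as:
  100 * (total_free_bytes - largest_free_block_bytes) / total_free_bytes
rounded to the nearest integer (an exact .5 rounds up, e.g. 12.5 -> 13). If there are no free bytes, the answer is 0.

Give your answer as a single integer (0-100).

Answer: 10

Derivation:
Op 1: a = malloc(2) -> a = 0; heap: [0-1 ALLOC][2-62 FREE]
Op 2: a = realloc(a, 15) -> a = 0; heap: [0-14 ALLOC][15-62 FREE]
Op 3: free(a) -> (freed a); heap: [0-62 FREE]
Op 4: b = malloc(6) -> b = 0; heap: [0-5 ALLOC][6-62 FREE]
Op 5: c = malloc(7) -> c = 6; heap: [0-5 ALLOC][6-12 ALLOC][13-62 FREE]
Op 6: d = malloc(15) -> d = 13; heap: [0-5 ALLOC][6-12 ALLOC][13-27 ALLOC][28-62 FREE]
Op 7: e = malloc(8) -> e = 28; heap: [0-5 ALLOC][6-12 ALLOC][13-27 ALLOC][28-35 ALLOC][36-62 FREE]
Op 8: d = realloc(d, 14) -> d = 13; heap: [0-5 ALLOC][6-12 ALLOC][13-26 ALLOC][27-27 FREE][28-35 ALLOC][36-62 FREE]
Op 9: f = malloc(18) -> f = 36; heap: [0-5 ALLOC][6-12 ALLOC][13-26 ALLOC][27-27 FREE][28-35 ALLOC][36-53 ALLOC][54-62 FREE]
Free blocks: [1 9] total_free=10 largest=9 -> 100*(10-9)/10 = 100/10 = 10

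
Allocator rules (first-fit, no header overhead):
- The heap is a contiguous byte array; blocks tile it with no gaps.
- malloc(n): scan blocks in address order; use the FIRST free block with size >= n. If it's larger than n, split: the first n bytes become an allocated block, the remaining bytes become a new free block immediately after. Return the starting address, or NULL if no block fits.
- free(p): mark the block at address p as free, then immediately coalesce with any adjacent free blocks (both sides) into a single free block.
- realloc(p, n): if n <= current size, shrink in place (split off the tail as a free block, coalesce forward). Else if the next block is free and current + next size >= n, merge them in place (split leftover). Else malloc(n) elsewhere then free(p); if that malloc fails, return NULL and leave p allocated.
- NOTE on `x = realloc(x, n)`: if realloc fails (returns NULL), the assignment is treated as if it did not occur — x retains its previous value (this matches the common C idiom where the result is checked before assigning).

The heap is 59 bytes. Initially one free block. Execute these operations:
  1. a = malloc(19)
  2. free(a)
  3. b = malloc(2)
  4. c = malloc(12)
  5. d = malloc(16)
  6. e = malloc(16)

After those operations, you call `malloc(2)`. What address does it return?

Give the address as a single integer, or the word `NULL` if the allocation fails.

Op 1: a = malloc(19) -> a = 0; heap: [0-18 ALLOC][19-58 FREE]
Op 2: free(a) -> (freed a); heap: [0-58 FREE]
Op 3: b = malloc(2) -> b = 0; heap: [0-1 ALLOC][2-58 FREE]
Op 4: c = malloc(12) -> c = 2; heap: [0-1 ALLOC][2-13 ALLOC][14-58 FREE]
Op 5: d = malloc(16) -> d = 14; heap: [0-1 ALLOC][2-13 ALLOC][14-29 ALLOC][30-58 FREE]
Op 6: e = malloc(16) -> e = 30; heap: [0-1 ALLOC][2-13 ALLOC][14-29 ALLOC][30-45 ALLOC][46-58 FREE]
malloc(2): first-fit scan over [0-1 ALLOC][2-13 ALLOC][14-29 ALLOC][30-45 ALLOC][46-58 FREE] -> 46

Answer: 46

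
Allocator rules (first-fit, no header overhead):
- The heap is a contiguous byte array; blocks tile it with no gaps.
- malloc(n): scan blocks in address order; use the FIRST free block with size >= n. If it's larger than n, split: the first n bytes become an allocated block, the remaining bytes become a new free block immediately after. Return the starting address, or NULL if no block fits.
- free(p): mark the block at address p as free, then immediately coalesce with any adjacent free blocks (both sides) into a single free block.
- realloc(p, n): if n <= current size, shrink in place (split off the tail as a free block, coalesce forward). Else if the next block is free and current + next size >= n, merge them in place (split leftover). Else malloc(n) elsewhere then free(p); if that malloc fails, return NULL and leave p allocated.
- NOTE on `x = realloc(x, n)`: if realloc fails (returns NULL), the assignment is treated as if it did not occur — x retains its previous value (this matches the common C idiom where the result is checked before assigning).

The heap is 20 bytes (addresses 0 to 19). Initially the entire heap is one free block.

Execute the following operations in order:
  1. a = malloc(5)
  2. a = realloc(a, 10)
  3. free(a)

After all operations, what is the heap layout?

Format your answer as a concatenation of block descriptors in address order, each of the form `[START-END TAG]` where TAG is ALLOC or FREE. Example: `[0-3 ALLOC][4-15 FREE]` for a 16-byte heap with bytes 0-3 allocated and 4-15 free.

Op 1: a = malloc(5) -> a = 0; heap: [0-4 ALLOC][5-19 FREE]
Op 2: a = realloc(a, 10) -> a = 0; heap: [0-9 ALLOC][10-19 FREE]
Op 3: free(a) -> (freed a); heap: [0-19 FREE]

Answer: [0-19 FREE]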